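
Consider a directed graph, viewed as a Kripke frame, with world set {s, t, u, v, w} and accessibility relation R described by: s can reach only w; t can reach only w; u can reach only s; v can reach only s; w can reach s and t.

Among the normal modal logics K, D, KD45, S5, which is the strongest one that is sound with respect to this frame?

Serial (axiom D): yes — every world has a successor (e.g. s R w).
Euclidean (axiom 5): no — w R s and w R t, but not s R t.
Transitive (axiom 4): no — s R w and w R t, but not s R t.
Reflexive (axiom T): no — s is not related to itself.
So F validates K, D; KD45 would additionally require R to be Euclidean and transitive. The strongest is D.

D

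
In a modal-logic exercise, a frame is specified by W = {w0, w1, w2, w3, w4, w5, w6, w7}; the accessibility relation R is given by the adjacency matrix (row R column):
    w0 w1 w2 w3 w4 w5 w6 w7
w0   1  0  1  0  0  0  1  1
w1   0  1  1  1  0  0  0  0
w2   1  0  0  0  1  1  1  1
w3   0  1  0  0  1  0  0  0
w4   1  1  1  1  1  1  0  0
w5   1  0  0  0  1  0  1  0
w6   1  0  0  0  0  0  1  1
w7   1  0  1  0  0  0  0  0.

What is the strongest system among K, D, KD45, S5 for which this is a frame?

Serial (axiom D): yes — every world has a successor (e.g. w0 R w0).
Euclidean (axiom 5): no — w0 R w6 and w0 R w2, but not w6 R w2.
Transitive (axiom 4): no — w0 R w2 and w2 R w4, but not w0 R w4.
Reflexive (axiom T): no — w2 is not related to itself.
So F validates K, D; KD45 would additionally require R to be Euclidean and transitive. The strongest is D.

D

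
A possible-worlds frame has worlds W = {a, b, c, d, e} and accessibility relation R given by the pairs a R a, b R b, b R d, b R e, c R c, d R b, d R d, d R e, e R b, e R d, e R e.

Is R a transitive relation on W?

Yes

Transitive: yes — every two-step R-path is closed by a direct edge.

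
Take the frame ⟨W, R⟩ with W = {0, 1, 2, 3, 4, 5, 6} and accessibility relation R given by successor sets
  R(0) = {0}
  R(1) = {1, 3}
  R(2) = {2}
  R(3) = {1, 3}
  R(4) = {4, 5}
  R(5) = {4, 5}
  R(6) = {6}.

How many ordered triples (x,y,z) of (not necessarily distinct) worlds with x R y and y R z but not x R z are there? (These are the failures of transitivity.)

0

R is transitive; there are no such tuples.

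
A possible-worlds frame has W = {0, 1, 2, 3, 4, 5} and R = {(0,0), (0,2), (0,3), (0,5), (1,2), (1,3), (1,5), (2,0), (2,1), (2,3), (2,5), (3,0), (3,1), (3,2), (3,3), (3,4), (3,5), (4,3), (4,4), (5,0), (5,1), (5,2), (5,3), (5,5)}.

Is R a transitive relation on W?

Transitive: no — 0 R 2 and 2 R 1, but not 0 R 1.

No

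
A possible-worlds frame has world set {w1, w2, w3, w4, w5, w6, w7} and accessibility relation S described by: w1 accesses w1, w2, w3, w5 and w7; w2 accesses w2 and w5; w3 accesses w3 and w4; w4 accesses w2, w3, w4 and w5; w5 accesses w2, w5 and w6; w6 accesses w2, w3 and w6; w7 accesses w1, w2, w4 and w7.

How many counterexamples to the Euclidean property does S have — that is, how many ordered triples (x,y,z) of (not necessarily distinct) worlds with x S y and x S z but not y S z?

Enumerating: (w1,w2,w1), (w1,w2,w3), (w1,w2,w7), (w1,w3,w1), (w1,w3,w2), (w1,w3,w5), (w1,w3,w7), (w1,w5,w1), (w1,w5,w3), (w1,w5,w7), (w1,w7,w3), (w1,w7,w5), … and 18 more.
Total: 30.

30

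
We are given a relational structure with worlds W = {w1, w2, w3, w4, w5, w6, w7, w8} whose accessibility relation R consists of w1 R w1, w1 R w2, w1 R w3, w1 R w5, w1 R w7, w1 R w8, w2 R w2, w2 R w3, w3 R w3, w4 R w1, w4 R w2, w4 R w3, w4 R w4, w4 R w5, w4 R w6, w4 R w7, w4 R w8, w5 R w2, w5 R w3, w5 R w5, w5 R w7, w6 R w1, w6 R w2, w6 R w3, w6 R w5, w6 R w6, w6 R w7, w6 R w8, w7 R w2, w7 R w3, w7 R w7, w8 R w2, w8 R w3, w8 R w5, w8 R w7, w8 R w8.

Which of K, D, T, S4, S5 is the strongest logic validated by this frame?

S4

Serial (axiom D): yes — every world has a successor (e.g. w1 R w1).
Reflexive (axiom T): yes — every world is R-related to itself.
Transitive (axiom 4): yes — every two-step R-path is closed by a direct edge.
Euclidean (axiom 5): no — w1 R w2 and w1 R w5, but not w2 R w5.
So F validates K, D, T, S4; S5 would additionally require R to be Euclidean. The strongest is S4.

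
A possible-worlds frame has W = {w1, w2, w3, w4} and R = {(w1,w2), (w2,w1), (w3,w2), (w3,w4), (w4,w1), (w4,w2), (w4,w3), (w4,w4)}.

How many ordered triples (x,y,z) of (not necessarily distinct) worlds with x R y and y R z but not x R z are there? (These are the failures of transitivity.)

5

Enumerating: (w1,w2,w1), (w2,w1,w2), (w3,w2,w1), (w3,w4,w1), (w3,w4,w3).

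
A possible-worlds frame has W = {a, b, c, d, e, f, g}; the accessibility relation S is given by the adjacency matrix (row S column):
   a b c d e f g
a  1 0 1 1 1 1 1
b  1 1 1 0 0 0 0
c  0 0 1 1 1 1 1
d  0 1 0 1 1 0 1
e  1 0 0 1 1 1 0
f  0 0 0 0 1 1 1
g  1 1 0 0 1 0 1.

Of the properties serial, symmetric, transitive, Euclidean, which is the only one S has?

serial

Serial: yes — every world has a successor (e.g. a S a).
Symmetric: no — a S c but not c S a.
Transitive: no — a S d and d S b, but not a S b.
Euclidean: no — a S d and a S c, but not d S c.
Only serial holds.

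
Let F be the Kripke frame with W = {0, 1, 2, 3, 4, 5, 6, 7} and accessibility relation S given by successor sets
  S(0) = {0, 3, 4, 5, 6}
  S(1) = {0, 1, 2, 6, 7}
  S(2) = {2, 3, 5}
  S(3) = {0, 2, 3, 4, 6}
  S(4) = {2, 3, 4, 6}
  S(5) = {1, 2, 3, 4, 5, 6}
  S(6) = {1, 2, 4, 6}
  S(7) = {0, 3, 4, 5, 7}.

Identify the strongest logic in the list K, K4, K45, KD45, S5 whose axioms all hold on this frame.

Transitive (axiom 4): no — 0 S 3 and 3 S 2, but not 0 S 2.
Euclidean (axiom 5): no — 0 S 3 and 0 S 5, but not 3 S 5.
Serial (axiom D): yes — every world has a successor (e.g. 0 S 0).
Reflexive (axiom T): yes — every world is S-related to itself.
So F validates K; K4 would additionally require S to be transitive. The strongest is K.

K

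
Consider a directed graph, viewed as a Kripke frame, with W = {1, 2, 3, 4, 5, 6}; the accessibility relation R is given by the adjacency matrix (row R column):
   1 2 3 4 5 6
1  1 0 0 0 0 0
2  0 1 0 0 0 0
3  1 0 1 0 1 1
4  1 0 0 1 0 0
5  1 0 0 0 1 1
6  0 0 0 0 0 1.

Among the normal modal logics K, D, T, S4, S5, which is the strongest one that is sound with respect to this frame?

S4

Serial (axiom D): yes — every world has a successor (e.g. 1 R 1).
Reflexive (axiom T): yes — every world is R-related to itself.
Transitive (axiom 4): yes — every two-step R-path is closed by a direct edge.
Euclidean (axiom 5): no — 3 R 1 and 3 R 5, but not 1 R 5.
So F validates K, D, T, S4; S5 would additionally require R to be Euclidean. The strongest is S4.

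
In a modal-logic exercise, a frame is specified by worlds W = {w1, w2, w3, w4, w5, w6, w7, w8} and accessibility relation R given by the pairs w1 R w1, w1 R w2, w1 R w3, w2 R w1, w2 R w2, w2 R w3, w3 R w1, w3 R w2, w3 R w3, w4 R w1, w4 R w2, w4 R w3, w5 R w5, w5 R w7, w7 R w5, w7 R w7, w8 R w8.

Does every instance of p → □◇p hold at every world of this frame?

No

By correspondence theory, B is valid on a frame iff R is symmetric.
Symmetric: no — w4 R w1 but not w1 R w4.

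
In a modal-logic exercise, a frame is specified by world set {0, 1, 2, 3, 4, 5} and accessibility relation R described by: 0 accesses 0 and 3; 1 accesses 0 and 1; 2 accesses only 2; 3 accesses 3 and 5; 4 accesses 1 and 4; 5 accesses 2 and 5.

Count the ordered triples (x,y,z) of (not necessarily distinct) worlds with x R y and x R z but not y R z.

5

Enumerating: (0,3,0), (1,0,1), (3,5,3), (4,1,4), (5,2,5).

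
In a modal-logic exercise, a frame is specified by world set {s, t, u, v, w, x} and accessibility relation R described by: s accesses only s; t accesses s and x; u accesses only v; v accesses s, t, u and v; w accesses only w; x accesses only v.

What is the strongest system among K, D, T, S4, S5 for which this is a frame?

Serial (axiom D): yes — every world has a successor (e.g. s R s).
Reflexive (axiom T): no — t is not related to itself.
Transitive (axiom 4): no — t R x and x R v, but not t R v.
Euclidean (axiom 5): no — t R s and t R x, but not s R x.
So F validates K, D; T would additionally require R to be reflexive. The strongest is D.

D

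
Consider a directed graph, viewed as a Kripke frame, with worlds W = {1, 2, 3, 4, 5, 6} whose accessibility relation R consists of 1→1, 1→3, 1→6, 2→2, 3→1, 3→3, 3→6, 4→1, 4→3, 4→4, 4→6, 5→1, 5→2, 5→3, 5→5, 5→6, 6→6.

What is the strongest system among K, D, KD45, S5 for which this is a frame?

D

Serial (axiom D): yes — every world has a successor (e.g. 1 R 1).
Euclidean (axiom 5): no — 1 R 6 and 1 R 3, but not 6 R 3.
Transitive (axiom 4): yes — every two-step R-path is closed by a direct edge.
Reflexive (axiom T): yes — every world is R-related to itself.
So F validates K, D; KD45 would additionally require R to be Euclidean. The strongest is D.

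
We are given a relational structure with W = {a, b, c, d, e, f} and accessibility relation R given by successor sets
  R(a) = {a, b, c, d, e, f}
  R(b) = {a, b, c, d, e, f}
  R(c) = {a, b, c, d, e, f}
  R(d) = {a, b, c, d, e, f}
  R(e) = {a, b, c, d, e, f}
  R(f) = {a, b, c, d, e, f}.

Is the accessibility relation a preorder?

Yes

Reflexive: yes — every world is R-related to itself.
Transitive: yes — every two-step R-path is closed by a direct edge.
So R is a preorder.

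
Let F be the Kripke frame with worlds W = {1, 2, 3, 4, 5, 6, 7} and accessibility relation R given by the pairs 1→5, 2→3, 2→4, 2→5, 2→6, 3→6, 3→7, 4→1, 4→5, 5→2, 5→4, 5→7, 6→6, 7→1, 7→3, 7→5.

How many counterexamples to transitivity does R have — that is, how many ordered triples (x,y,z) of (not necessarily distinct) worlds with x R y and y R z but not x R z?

Enumerating: (1,5,2), (1,5,4), (1,5,7), (2,3,7), (2,4,1), (2,5,2), (2,5,7), (3,7,1), (3,7,3), (3,7,5), (4,5,2), (4,5,4), … and 14 more.
Total: 26.

26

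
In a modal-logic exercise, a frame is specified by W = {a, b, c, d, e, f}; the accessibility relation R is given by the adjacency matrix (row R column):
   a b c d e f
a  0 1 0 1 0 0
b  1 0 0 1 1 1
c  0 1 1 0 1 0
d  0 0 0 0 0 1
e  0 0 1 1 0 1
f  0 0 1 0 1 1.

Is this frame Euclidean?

Euclidean: no — a R d and a R b, but not d R b.

No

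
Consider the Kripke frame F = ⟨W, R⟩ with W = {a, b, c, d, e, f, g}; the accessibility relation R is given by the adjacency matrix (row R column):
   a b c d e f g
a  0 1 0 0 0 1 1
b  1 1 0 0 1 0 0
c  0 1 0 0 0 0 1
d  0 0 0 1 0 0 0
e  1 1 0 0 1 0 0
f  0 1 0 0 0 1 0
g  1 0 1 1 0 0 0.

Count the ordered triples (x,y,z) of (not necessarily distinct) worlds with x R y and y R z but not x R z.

21

Enumerating: (a,b,a), (a,b,e), (a,g,a), (a,g,c), (a,g,d), (b,a,f), (b,a,g), (c,b,a), (c,b,e), (c,g,a), (c,g,c), (c,g,d), … and 9 more.
Total: 21.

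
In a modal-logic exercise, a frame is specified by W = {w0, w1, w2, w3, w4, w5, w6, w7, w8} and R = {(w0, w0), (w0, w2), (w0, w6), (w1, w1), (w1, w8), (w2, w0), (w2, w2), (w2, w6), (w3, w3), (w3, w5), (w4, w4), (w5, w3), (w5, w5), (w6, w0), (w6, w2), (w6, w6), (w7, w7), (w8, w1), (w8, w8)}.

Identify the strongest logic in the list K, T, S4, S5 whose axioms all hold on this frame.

Reflexive (axiom T): yes — every world is R-related to itself.
Transitive (axiom 4): yes — every two-step R-path is closed by a direct edge.
Euclidean (axiom 5): yes — any two successors of a common world are R-related.
So F validates K, T, S4, S5. The strongest is S5.

S5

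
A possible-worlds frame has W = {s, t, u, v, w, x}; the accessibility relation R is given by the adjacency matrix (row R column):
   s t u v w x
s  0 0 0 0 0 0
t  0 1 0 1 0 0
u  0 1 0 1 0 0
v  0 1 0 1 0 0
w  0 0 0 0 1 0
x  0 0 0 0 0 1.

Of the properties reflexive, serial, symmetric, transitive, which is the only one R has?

transitive

Reflexive: no — s is not related to itself.
Serial: no — s has no R-successor.
Symmetric: no — u R t but not t R u.
Transitive: yes — every two-step R-path is closed by a direct edge.
Only transitive holds.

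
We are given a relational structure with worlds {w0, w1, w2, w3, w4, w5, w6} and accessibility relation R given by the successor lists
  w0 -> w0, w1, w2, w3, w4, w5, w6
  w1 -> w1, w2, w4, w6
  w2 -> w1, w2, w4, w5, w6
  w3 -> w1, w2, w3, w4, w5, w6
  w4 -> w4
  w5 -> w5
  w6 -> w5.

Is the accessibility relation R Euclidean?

No

Euclidean: no — w0 R w1 and w0 R w3, but not w1 R w3.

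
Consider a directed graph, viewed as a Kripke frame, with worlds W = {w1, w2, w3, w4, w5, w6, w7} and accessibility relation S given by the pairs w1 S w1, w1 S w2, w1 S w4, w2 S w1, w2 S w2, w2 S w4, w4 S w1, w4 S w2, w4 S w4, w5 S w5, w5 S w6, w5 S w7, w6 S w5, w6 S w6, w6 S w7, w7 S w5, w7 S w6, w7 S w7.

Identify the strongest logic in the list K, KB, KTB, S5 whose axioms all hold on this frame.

KB

Symmetric (axiom B): yes — every pair in S has its reverse in S.
Reflexive (axiom T): no — w3 is not related to itself.
Euclidean (axiom 5): yes — any two successors of a common world are S-related.
So F validates K, KB; KTB would additionally require S to be reflexive. The strongest is KB.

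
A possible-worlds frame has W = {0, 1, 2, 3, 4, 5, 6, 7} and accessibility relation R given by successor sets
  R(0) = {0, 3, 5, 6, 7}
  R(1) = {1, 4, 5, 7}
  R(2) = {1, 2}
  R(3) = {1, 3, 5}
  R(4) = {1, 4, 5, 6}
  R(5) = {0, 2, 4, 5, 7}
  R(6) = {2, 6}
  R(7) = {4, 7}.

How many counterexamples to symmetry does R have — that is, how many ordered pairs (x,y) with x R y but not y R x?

13

Enumerating: (0,3), (0,6), (0,7), (1,5), (1,7), (2,1), (3,1), (3,5), (4,6), (5,2), (5,7), (6,2), (7,4).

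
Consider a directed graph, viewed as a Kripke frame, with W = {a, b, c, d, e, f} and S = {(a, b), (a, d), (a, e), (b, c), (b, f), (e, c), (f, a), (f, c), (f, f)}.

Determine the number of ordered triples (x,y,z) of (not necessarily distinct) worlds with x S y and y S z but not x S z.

7

Enumerating: (a,b,c), (a,b,f), (a,e,c), (b,f,a), (f,a,b), (f,a,d), (f,a,e).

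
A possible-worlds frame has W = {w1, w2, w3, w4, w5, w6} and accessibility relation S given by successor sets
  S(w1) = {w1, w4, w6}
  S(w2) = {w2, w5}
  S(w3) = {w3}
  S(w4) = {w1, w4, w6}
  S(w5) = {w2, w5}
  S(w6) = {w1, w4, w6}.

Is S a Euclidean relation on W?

Yes

Euclidean: yes — any two successors of a common world are S-related.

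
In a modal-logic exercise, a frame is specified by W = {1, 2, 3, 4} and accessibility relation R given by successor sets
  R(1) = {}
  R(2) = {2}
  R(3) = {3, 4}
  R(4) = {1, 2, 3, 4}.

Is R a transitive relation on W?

Transitive: no — 3 R 4 and 4 R 1, but not 3 R 1.

No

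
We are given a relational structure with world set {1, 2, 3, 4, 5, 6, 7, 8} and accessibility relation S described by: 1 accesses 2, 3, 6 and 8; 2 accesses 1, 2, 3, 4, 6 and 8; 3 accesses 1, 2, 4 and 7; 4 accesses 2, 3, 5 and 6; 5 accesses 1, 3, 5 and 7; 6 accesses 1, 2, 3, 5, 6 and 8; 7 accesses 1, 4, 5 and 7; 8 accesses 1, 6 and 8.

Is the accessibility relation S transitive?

No

Transitive: no — 1 S 2 and 2 S 4, but not 1 S 4.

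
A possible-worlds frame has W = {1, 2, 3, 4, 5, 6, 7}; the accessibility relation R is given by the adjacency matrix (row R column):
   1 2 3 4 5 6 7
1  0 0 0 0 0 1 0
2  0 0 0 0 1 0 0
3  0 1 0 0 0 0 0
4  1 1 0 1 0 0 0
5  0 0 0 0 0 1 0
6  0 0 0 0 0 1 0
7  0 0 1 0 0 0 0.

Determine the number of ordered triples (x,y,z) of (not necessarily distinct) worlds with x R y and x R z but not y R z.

9

Enumerating: (2,5,5), (3,2,2), (4,1,1), (4,1,2), (4,1,4), (4,2,1), (4,2,2), (4,2,4), (7,3,3).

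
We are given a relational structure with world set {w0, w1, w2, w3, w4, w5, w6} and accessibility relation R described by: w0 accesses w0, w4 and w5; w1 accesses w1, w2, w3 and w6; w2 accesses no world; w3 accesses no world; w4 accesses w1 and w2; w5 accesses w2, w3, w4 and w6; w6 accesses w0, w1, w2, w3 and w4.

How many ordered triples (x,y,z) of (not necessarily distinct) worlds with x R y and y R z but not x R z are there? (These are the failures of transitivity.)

14

Enumerating: (w0,w4,w1), (w0,w4,w2), (w0,w5,w2), (w0,w5,w3), (w0,w5,w6), (w1,w6,w0), (w1,w6,w4), (w4,w1,w3), (w4,w1,w6), (w5,w4,w1), (w5,w6,w0), (w5,w6,w1), (w6,w0,w5), (w6,w1,w6).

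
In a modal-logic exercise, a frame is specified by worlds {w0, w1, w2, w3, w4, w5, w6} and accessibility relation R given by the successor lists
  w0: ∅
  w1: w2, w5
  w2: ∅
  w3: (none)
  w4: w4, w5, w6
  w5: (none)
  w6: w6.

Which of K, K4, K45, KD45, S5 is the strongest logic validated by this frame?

Transitive (axiom 4): yes — every two-step R-path is closed by a direct edge.
Euclidean (axiom 5): no — w1 R w2 and w1 R w5, but not w2 R w5.
Serial (axiom D): no — w0 has no R-successor.
Reflexive (axiom T): no — w0 is not related to itself.
So F validates K, K4; K45 would additionally require R to be Euclidean. The strongest is K4.

K4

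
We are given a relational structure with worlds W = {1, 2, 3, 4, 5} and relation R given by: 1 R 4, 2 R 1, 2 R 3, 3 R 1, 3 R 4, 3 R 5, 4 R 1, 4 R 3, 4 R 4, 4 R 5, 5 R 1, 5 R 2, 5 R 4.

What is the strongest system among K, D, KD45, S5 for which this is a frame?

Serial (axiom D): yes — every world has a successor (e.g. 1 R 4).
Euclidean (axiom 5): no — 2 R 1 and 2 R 3, but not 1 R 3.
Transitive (axiom 4): no — 1 R 4 and 4 R 3, but not 1 R 3.
Reflexive (axiom T): no — 1 is not related to itself.
So F validates K, D; KD45 would additionally require R to be Euclidean and transitive. The strongest is D.

D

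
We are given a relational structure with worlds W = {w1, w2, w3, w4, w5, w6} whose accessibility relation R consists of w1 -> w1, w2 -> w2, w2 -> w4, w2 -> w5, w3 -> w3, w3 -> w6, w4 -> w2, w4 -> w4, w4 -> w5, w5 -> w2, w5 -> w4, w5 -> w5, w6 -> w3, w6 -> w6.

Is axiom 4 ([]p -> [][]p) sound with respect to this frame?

Yes

By correspondence theory, 4 is valid on a frame iff R is transitive.
Transitive: yes — every two-step R-path is closed by a direct edge.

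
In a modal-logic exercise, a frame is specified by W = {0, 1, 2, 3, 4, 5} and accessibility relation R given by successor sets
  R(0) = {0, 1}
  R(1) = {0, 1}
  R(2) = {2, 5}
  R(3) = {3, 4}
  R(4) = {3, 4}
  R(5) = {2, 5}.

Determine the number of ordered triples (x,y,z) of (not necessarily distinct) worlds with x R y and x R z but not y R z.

R is Euclidean; there are no such tuples.

0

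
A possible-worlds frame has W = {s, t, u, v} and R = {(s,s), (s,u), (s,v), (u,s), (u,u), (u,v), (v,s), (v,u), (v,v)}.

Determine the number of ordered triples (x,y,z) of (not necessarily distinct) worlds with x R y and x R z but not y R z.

0

R is Euclidean; there are no such tuples.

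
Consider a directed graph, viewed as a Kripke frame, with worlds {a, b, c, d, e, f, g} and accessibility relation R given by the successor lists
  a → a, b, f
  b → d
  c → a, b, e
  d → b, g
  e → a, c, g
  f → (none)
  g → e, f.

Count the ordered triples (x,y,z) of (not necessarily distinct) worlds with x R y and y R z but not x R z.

19

Enumerating: (a,b,d), (b,d,b), (b,d,g), (c,a,f), (c,b,d), (c,e,c), (c,e,g), (d,b,d), (d,g,e), (d,g,f), (e,a,b), (e,a,f), … and 7 more.
Total: 19.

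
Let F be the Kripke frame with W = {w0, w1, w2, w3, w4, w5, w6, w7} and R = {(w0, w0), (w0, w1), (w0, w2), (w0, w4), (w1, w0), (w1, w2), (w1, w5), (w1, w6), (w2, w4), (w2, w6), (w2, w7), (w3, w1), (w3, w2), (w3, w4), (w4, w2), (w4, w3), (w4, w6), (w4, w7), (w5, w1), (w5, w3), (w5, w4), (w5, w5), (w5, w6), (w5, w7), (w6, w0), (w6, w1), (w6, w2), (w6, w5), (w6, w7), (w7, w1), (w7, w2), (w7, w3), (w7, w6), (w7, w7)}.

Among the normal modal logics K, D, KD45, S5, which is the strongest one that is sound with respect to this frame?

Serial (axiom D): yes — every world has a successor (e.g. w0 R w0).
Euclidean (axiom 5): no — w0 R w1 and w0 R w4, but not w1 R w4.
Transitive (axiom 4): no — w0 R w1 and w1 R w5, but not w0 R w5.
Reflexive (axiom T): no — w1 is not related to itself.
So F validates K, D; KD45 would additionally require R to be Euclidean and transitive. The strongest is D.

D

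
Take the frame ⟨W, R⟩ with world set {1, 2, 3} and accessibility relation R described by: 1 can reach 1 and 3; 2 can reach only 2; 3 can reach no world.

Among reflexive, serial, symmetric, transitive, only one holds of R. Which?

transitive

Reflexive: no — 3 is not related to itself.
Serial: no — 3 has no R-successor.
Symmetric: no — 1 R 3 but not 3 R 1.
Transitive: yes — every two-step R-path is closed by a direct edge.
Only transitive holds.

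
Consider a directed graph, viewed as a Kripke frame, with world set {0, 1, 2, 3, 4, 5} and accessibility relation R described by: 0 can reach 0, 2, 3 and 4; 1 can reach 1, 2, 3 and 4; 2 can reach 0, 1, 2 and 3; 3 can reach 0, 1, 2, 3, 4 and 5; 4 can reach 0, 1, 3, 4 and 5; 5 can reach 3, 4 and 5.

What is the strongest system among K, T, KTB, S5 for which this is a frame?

Reflexive (axiom T): yes — every world is R-related to itself.
Symmetric (axiom B): yes — every pair in R has its reverse in R.
Euclidean (axiom 5): no — 0 R 2 and 0 R 4, but not 2 R 4.
So F validates K, T, KTB; S5 would additionally require R to be Euclidean. The strongest is KTB.

KTB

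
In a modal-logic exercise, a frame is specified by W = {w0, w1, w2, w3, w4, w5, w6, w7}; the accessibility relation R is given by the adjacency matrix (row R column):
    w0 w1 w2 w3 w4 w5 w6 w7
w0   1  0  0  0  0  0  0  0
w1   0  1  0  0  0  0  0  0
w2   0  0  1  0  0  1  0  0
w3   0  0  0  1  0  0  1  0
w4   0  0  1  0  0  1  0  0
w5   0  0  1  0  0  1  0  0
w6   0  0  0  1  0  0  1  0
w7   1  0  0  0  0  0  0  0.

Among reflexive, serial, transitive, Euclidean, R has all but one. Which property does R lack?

reflexive

Reflexive: no — w4 is not related to itself.
Serial: yes — every world has a successor (e.g. w0 R w0).
Transitive: yes — every two-step R-path is closed by a direct edge.
Euclidean: yes — any two successors of a common world are R-related.
Only reflexive fails.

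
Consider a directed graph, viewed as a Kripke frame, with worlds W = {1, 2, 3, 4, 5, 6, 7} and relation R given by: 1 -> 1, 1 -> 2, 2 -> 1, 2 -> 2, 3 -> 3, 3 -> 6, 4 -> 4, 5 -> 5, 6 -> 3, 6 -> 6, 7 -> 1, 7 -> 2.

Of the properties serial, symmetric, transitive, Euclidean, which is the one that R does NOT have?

symmetric

Serial: yes — every world has a successor (e.g. 1 R 1).
Symmetric: no — 7 R 1 but not 1 R 7.
Transitive: yes — every two-step R-path is closed by a direct edge.
Euclidean: yes — any two successors of a common world are R-related.
Only symmetric fails.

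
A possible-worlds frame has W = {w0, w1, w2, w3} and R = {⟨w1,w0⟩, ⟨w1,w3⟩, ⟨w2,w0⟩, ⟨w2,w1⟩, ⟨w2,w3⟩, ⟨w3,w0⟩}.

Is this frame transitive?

Yes

Transitive: yes — every two-step R-path is closed by a direct edge.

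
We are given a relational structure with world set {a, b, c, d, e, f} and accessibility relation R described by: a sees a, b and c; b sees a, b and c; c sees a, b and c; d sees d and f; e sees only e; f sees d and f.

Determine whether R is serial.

Yes

Serial: yes — every world has a successor (e.g. a R a).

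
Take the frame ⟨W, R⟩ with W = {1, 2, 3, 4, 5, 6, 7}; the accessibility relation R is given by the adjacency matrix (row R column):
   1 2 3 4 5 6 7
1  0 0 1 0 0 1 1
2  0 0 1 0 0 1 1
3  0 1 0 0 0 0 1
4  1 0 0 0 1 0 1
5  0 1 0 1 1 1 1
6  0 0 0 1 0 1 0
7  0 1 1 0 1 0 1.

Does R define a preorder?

Reflexive: no — 1 is not related to itself.
Transitive: no — 1 R 3 and 3 R 2, but not 1 R 2.
So R is not a preorder.

No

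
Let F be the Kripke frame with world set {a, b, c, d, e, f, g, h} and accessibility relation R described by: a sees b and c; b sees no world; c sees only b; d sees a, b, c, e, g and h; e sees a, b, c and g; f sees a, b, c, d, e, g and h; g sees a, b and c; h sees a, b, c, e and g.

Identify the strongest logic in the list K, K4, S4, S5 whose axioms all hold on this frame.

Transitive (axiom 4): yes — every two-step R-path is closed by a direct edge.
Reflexive (axiom T): no — a is not related to itself.
Euclidean (axiom 5): no — a R b and a R c, but not b R c.
So F validates K, K4; S4 would additionally require R to be reflexive. The strongest is K4.

K4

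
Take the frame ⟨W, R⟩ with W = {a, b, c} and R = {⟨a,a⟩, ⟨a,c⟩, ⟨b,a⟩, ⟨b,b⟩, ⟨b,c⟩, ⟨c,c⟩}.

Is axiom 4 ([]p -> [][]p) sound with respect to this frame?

Axiom 4 corresponds to the accessibility relation being transitive.
Transitive: yes — every two-step R-path is closed by a direct edge.

Yes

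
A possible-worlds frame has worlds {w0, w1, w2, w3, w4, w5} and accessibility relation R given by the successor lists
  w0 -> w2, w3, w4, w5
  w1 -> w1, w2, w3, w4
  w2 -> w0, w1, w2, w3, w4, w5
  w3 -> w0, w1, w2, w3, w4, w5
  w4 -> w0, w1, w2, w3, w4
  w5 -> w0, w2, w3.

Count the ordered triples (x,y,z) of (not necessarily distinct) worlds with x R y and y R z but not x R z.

Enumerating: (w0,w2,w0), (w0,w2,w1), (w0,w3,w0), (w0,w3,w1), (w0,w4,w0), (w0,w4,w1), (w0,w5,w0), (w1,w2,w0), (w1,w2,w5), (w1,w3,w0), (w1,w3,w5), (w1,w4,w0), … and 11 more.
Total: 23.

23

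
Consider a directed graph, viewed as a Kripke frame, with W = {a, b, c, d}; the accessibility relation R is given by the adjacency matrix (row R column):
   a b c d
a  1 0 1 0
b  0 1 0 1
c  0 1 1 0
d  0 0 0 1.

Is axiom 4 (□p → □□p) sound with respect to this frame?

No

By correspondence theory, 4 is valid on a frame iff R is transitive.
Transitive: no — a R c and c R b, but not a R b.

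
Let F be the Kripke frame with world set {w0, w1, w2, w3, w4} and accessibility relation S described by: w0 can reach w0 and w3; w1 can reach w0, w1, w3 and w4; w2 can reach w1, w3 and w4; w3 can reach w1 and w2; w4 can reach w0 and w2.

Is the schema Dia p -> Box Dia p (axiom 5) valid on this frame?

No

By correspondence theory, 5 is valid on a frame iff S is Euclidean.
Euclidean: no — w1 S w0 and w1 S w4, but not w0 S w4.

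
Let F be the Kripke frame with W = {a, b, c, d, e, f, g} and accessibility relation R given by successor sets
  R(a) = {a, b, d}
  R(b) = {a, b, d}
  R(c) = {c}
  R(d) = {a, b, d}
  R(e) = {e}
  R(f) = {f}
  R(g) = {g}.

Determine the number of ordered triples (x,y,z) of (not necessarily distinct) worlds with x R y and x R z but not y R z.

R is Euclidean; there are no such tuples.

0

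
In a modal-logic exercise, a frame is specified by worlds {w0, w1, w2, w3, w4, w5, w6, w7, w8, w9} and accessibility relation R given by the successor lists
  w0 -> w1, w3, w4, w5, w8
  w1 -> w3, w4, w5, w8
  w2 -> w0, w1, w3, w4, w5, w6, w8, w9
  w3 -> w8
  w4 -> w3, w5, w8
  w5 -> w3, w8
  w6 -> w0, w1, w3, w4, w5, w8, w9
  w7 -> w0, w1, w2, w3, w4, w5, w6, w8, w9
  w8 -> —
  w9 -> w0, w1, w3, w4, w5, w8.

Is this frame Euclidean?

Euclidean: no — w0 R w3 and w0 R w1, but not w3 R w1.

No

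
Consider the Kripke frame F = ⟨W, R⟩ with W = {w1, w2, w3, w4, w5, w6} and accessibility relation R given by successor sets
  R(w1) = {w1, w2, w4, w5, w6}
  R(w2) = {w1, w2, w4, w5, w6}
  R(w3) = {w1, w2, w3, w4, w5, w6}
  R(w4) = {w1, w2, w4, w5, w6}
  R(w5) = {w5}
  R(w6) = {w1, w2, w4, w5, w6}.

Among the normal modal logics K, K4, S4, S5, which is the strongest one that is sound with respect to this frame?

S4

Transitive (axiom 4): yes — every two-step R-path is closed by a direct edge.
Reflexive (axiom T): yes — every world is R-related to itself.
Euclidean (axiom 5): no — w1 R w5 and w1 R w2, but not w5 R w2.
So F validates K, K4, S4; S5 would additionally require R to be Euclidean. The strongest is S4.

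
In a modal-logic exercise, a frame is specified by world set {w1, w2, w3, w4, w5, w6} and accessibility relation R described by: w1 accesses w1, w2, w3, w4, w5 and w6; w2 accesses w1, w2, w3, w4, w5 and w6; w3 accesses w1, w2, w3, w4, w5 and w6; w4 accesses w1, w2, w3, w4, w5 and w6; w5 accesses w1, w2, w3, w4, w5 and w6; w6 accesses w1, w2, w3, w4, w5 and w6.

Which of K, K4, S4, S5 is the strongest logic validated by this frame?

Transitive (axiom 4): yes — every two-step R-path is closed by a direct edge.
Reflexive (axiom T): yes — every world is R-related to itself.
Euclidean (axiom 5): yes — any two successors of a common world are R-related.
So F validates K, K4, S4, S5. The strongest is S5.

S5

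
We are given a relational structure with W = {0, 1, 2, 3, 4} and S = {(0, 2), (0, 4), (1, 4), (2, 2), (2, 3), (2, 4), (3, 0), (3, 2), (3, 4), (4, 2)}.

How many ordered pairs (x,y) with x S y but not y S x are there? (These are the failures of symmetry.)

5

Enumerating: (0,2), (0,4), (1,4), (3,0), (3,4).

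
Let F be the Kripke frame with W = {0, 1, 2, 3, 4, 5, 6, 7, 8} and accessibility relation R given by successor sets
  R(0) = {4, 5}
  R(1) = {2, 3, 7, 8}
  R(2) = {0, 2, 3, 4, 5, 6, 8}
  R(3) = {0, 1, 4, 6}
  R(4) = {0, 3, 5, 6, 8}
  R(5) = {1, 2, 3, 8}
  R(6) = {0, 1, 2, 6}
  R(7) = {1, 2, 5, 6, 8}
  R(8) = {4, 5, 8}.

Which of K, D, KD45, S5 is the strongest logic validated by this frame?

Serial (axiom D): yes — every world has a successor (e.g. 0 R 4).
Euclidean (axiom 5): no — 0 R 5 and 0 R 4, but not 5 R 4.
Transitive (axiom 4): no — 0 R 4 and 4 R 3, but not 0 R 3.
Reflexive (axiom T): no — 0 is not related to itself.
So F validates K, D; KD45 would additionally require R to be Euclidean and transitive. The strongest is D.

D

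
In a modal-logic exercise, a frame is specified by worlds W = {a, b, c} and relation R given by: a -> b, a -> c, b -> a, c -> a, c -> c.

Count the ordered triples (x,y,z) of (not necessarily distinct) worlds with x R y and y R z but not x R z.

5

Enumerating: (a,b,a), (a,c,a), (b,a,b), (b,a,c), (c,a,b).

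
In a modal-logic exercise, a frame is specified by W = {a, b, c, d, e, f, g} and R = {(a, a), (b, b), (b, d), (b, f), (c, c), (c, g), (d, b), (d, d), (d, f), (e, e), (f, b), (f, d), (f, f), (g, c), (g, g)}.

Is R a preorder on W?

Yes

Reflexive: yes — every world is R-related to itself.
Transitive: yes — every two-step R-path is closed by a direct edge.
So R is a preorder.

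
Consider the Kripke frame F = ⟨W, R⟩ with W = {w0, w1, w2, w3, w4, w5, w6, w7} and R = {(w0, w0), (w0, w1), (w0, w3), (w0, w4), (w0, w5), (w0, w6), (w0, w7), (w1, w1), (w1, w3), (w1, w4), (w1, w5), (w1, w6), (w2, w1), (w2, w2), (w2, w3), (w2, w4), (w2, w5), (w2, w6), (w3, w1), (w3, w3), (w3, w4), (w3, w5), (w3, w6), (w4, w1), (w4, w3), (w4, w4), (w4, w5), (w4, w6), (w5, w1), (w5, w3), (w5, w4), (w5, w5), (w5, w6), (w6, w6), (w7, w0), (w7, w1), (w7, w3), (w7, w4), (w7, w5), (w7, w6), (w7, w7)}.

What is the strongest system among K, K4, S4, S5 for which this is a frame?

S4

Transitive (axiom 4): yes — every two-step R-path is closed by a direct edge.
Reflexive (axiom T): yes — every world is R-related to itself.
Euclidean (axiom 5): no — w0 R w1 and w0 R w7, but not w1 R w7.
So F validates K, K4, S4; S5 would additionally require R to be Euclidean. The strongest is S4.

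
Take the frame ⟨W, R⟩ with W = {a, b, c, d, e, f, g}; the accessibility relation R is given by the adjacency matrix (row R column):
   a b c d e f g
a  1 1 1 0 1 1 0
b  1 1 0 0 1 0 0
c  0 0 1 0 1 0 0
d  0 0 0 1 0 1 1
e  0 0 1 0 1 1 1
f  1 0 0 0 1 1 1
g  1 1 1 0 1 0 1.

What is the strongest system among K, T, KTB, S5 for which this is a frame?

Reflexive (axiom T): yes — every world is R-related to itself.
Symmetric (axiom B): no — a R c but not c R a.
Euclidean (axiom 5): no — a R b and a R c, but not b R c.
So F validates K, T; KTB would additionally require R to be symmetric. The strongest is T.

T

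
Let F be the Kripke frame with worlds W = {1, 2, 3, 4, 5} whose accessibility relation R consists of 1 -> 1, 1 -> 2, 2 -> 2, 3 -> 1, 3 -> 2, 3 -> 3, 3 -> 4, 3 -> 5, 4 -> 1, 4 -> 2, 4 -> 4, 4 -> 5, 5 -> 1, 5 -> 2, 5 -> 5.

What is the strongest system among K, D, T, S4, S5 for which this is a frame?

S4

Serial (axiom D): yes — every world has a successor (e.g. 1 R 1).
Reflexive (axiom T): yes — every world is R-related to itself.
Transitive (axiom 4): yes — every two-step R-path is closed by a direct edge.
Euclidean (axiom 5): no — 3 R 1 and 3 R 4, but not 1 R 4.
So F validates K, D, T, S4; S5 would additionally require R to be Euclidean. The strongest is S4.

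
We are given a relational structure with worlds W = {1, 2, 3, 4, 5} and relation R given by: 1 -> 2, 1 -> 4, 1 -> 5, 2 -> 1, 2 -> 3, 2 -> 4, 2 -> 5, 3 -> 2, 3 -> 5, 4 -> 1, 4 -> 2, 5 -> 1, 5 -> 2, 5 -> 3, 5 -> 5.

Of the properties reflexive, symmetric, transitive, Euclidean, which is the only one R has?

symmetric

Reflexive: no — 1 is not related to itself.
Symmetric: yes — every pair in R has its reverse in R.
Transitive: no — 1 R 2 and 2 R 3, but not 1 R 3.
Euclidean: no — 1 R 4 and 1 R 5, but not 4 R 5.
Only symmetric holds.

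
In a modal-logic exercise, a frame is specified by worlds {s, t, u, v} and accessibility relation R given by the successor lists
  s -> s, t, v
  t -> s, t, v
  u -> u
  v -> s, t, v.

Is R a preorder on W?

Reflexive: yes — every world is R-related to itself.
Transitive: yes — every two-step R-path is closed by a direct edge.
So R is a preorder.

Yes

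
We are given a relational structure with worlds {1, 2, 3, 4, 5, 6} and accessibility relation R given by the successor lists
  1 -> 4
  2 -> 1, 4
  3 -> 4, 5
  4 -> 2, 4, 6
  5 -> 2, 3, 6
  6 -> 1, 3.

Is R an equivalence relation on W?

Reflexive: no — 1 is not related to itself.
Symmetric: no — 1 R 4 but not 4 R 1.
Transitive: no — 1 R 4 and 4 R 2, but not 1 R 2.
So R is not an equivalence relation.

No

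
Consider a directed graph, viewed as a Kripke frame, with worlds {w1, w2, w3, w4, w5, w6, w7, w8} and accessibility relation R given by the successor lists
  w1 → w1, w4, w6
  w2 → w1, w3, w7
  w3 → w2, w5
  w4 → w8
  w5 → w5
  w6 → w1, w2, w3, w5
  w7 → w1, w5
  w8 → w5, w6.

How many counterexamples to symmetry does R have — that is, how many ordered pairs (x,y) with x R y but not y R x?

12

Enumerating: (w1,w4), (w2,w1), (w2,w7), (w3,w5), (w4,w8), (w6,w2), (w6,w3), (w6,w5), (w7,w1), (w7,w5), (w8,w5), (w8,w6).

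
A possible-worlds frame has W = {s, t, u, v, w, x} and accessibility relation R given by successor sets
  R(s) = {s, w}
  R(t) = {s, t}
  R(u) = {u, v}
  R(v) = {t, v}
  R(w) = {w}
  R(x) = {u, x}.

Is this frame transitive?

Transitive: no — t R s and s R w, but not t R w.

No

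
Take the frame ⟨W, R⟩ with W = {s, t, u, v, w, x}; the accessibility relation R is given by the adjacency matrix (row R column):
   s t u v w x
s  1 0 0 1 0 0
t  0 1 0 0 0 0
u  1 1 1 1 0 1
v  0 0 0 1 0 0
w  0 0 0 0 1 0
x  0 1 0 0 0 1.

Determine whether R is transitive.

Yes

Transitive: yes — every two-step R-path is closed by a direct edge.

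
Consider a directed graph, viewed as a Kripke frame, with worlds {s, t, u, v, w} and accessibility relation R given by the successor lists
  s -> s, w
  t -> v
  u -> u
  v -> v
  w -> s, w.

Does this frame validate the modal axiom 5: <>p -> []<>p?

The schema 5 characterises exactly the Euclidean frames.
Euclidean: yes — any two successors of a common world are R-related.

Yes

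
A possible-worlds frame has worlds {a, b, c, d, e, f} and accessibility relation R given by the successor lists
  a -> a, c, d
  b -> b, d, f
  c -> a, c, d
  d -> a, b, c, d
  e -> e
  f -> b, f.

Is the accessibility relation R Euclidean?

No

Euclidean: no — b R d and b R f, but not d R f.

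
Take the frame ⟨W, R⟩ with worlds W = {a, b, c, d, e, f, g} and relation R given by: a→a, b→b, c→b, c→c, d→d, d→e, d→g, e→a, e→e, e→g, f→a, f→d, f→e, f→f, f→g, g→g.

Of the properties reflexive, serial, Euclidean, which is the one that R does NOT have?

Reflexive: yes — every world is R-related to itself.
Serial: yes — every world has a successor (e.g. a R a).
Euclidean: no — d R g and d R e, but not g R e.
Only Euclidean fails.

Euclidean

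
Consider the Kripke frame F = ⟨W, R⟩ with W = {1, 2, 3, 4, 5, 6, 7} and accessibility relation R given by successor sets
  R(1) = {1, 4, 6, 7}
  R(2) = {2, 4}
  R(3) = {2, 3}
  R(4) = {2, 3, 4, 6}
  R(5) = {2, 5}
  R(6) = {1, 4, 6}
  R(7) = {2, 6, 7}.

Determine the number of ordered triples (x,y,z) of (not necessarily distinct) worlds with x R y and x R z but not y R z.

Enumerating: (1,4,1), (1,4,7), (1,6,7), (1,7,1), (1,7,4), (3,2,3), (4,2,3), (4,2,6), (4,3,4), (4,3,6), (4,6,2), (4,6,3), (5,2,5), (6,4,1), (7,2,6), (7,2,7), (7,6,2), (7,6,7).

18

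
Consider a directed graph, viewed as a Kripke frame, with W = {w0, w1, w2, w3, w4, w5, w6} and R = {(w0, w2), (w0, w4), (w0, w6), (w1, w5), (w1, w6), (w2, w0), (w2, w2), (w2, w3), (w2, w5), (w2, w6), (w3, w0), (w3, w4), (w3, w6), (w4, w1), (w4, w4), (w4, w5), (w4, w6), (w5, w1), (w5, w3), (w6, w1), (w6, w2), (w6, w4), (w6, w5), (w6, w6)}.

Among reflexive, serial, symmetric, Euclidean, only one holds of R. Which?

Reflexive: no — w0 is not related to itself.
Serial: yes — every world has a successor (e.g. w0 R w2).
Symmetric: no — w0 R w4 but not w4 R w0.
Euclidean: no — w0 R w2 and w0 R w4, but not w2 R w4.
Only serial holds.

serial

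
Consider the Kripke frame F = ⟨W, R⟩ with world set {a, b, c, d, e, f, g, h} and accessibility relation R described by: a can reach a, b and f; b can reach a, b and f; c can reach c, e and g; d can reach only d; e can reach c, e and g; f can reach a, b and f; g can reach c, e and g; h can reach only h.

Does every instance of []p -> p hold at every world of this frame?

Yes

Axiom T corresponds to the accessibility relation being reflexive.
Reflexive: yes — every world is R-related to itself.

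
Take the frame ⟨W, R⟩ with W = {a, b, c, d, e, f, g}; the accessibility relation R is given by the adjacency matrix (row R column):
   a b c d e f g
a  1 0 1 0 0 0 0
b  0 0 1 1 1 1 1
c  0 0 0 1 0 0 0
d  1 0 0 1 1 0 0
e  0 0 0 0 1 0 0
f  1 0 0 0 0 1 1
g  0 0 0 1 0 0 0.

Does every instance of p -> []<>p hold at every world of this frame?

No

Axiom B corresponds to the accessibility relation being symmetric.
Symmetric: no — a R c but not c R a.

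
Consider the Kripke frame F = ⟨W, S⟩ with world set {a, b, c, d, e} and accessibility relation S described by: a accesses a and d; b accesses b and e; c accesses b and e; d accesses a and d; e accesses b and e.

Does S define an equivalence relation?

Reflexive: no — c is not related to itself.
Symmetric: no — c S b but not b S c.
Transitive: yes — every two-step S-path is closed by a direct edge.
So S is not an equivalence relation.

No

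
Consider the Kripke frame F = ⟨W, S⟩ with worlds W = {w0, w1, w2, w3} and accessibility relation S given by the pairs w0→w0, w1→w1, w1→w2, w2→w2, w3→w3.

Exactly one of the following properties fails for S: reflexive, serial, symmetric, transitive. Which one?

symmetric

Reflexive: yes — every world is S-related to itself.
Serial: yes — every world has a successor (e.g. w0 S w0).
Symmetric: no — w1 S w2 but not w2 S w1.
Transitive: yes — every two-step S-path is closed by a direct edge.
Only symmetric fails.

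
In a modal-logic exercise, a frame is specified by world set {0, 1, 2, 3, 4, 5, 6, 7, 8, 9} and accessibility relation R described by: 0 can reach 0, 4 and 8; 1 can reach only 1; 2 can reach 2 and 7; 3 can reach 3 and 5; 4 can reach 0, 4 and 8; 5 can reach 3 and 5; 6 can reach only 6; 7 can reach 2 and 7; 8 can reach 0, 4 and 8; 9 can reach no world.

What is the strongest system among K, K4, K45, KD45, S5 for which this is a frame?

Transitive (axiom 4): yes — every two-step R-path is closed by a direct edge.
Euclidean (axiom 5): yes — any two successors of a common world are R-related.
Serial (axiom D): no — 9 has no R-successor.
Reflexive (axiom T): no — 9 is not related to itself.
So F validates K, K4, K45; KD45 would additionally require R to be serial. The strongest is K45.

K45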